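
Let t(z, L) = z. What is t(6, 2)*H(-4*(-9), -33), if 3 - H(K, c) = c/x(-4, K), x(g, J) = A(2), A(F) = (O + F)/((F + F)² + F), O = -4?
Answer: -1764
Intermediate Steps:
A(F) = (-4 + F)/(F + 4*F²) (A(F) = (-4 + F)/((F + F)² + F) = (-4 + F)/((2*F)² + F) = (-4 + F)/(4*F² + F) = (-4 + F)/(F + 4*F²))
x(g, J) = -⅑ (x(g, J) = (-4 + 2)/(2*(1 + 4*2)) = (½)*(-2)/(1 + 8) = (½)*(-2)/9 = (½)*(⅑)*(-2) = -⅑)
H(K, c) = 3 + 9*c (H(K, c) = 3 - c/(-⅑) = 3 - c*(-9) = 3 - (-9)*c = 3 + 9*c)
t(6, 2)*H(-4*(-9), -33) = 6*(3 + 9*(-33)) = 6*(3 - 297) = 6*(-294) = -1764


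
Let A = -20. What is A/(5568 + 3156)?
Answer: -5/2181 ≈ -0.0022925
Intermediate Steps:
A/(5568 + 3156) = -20/(5568 + 3156) = -20/8724 = (1/8724)*(-20) = -5/2181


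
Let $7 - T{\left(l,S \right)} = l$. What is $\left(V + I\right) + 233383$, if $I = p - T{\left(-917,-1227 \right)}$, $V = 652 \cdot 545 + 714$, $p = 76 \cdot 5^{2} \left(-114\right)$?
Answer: $371913$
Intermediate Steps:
$T{\left(l,S \right)} = 7 - l$
$p = -216600$ ($p = 76 \cdot 25 \left(-114\right) = 1900 \left(-114\right) = -216600$)
$V = 356054$ ($V = 355340 + 714 = 356054$)
$I = -217524$ ($I = -216600 - \left(7 - -917\right) = -216600 - \left(7 + 917\right) = -216600 - 924 = -217524$)
$\left(V + I\right) + 233383 = \left(356054 - 217524\right) + 233383 = 138530 + 233383 = 371913$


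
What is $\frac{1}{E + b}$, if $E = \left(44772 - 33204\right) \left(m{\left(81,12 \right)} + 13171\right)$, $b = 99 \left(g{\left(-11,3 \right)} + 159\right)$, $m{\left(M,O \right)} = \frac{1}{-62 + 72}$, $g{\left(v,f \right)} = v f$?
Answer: $\frac{5}{761878794} \approx 6.5627 \cdot 10^{-9}$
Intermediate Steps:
$g{\left(v,f \right)} = f v$
$m{\left(M,O \right)} = \frac{1}{10}$
$b = 12474$ ($b = 99 \left(3 \left(-11\right) + 159\right) = 99 \left(-33 + 159\right) = 99 \cdot 126 = 12474$)
$E = \frac{761816424}{5}$ ($E = \left(44772 - 33204\right) \left(\frac{1}{10} + 13171\right) = 11568 \cdot \frac{131711}{10} = \frac{761816424}{5} \approx 1.5236 \cdot 10^{8}$)
$\frac{1}{E + b} = \frac{1}{\frac{761816424}{5} + 12474} = \frac{1}{\frac{761878794}{5}} = \frac{5}{761878794}$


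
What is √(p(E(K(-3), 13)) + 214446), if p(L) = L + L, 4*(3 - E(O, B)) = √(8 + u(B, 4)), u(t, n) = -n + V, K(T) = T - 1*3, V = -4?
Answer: 6*√5957 ≈ 463.09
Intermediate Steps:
K(T) = -3 + T (K(T) = T - 3 = -3 + T)
u(t, n) = -4 - n (u(t, n) = -n - 4 = -4 - n)
E(O, B) = 3 (E(O, B) = 3 - √(8 + (-4 - 1*4))/4 = 3 - √(8 + (-4 - 4))/4 = 3 - √(8 - 8)/4 = 3 - √0/4 = 3 - ¼*0 = 3 + 0 = 3)
p(L) = 2*L
√(p(E(K(-3), 13)) + 214446) = √(2*3 + 214446) = √(6 + 214446) = √214452 = 6*√5957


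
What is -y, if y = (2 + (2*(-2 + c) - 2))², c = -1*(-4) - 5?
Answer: -36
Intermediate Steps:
c = -1 (c = 4 - 5 = -1)
y = 36 (y = (2 + (2*(-2 - 1) - 2))² = (2 + (2*(-3) - 2))² = (2 + (-6 - 2))² = (2 - 8)² = (-6)² = 36)
-y = -1*36 = -36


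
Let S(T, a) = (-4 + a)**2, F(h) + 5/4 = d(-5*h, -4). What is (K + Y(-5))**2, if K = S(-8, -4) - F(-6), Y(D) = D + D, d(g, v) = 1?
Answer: 47089/16 ≈ 2943.1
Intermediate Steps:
F(h) = -1/4 (F(h) = -5/4 + 1 = -1/4)
Y(D) = 2*D
K = 257/4 (K = (-4 - 4)**2 - 1*(-1/4) = (-8)**2 + 1/4 = 64 + 1/4 = 257/4 ≈ 64.250)
(K + Y(-5))**2 = (257/4 + 2*(-5))**2 = (257/4 - 10)**2 = (217/4)**2 = 47089/16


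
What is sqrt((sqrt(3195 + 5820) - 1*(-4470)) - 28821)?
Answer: sqrt(-24351 + sqrt(9015)) ≈ 155.74*I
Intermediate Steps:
sqrt((sqrt(3195 + 5820) - 1*(-4470)) - 28821) = sqrt((sqrt(9015) + 4470) - 28821) = sqrt((4470 + sqrt(9015)) - 28821) = sqrt(-24351 + sqrt(9015))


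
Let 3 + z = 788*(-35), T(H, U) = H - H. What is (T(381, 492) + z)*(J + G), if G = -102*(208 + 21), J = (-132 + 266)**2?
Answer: 149003366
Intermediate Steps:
T(H, U) = 0
J = 17956 (J = 134**2 = 17956)
z = -27583 (z = -3 + 788*(-35) = -3 - 27580 = -27583)
G = -23358 (G = -102*229 = -23358)
(T(381, 492) + z)*(J + G) = (0 - 27583)*(17956 - 23358) = -27583*(-5402) = 149003366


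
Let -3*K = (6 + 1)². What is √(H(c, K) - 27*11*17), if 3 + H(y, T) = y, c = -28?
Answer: 2*I*√1270 ≈ 71.274*I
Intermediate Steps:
K = -49/3 (K = -(6 + 1)²/3 = -⅓*7² = -⅓*49 = -49/3 ≈ -16.333)
H(y, T) = -3 + y
√(H(c, K) - 27*11*17) = √((-3 - 28) - 27*11*17) = √(-31 - 297*17) = √(-31 - 5049) = √(-5080) = 2*I*√1270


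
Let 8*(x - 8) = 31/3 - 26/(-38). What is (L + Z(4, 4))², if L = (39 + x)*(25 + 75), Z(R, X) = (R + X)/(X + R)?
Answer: 76069501249/3249 ≈ 2.3413e+7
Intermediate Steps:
Z(R, X) = 1 (Z(R, X) = (R + X)/(R + X) = 1)
x = 1069/114 (x = 8 + (31/3 - 26/(-38))/8 = 8 + (31*(⅓) - 26*(-1/38))/8 = 8 + (31/3 + 13/19)/8 = 8 + (⅛)*(628/57) = 8 + 157/114 = 1069/114 ≈ 9.3772)
L = 275750/57 (L = (39 + 1069/114)*(25 + 75) = (5515/114)*100 = 275750/57 ≈ 4837.7)
(L + Z(4, 4))² = (275750/57 + 1)² = (275807/57)² = 76069501249/3249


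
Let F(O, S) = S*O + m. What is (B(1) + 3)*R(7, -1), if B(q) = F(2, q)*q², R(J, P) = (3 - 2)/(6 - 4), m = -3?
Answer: 1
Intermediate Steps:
F(O, S) = -3 + O*S (F(O, S) = S*O - 3 = O*S - 3 = -3 + O*S)
R(J, P) = ½ (R(J, P) = 1/2 = 1*(½) = ½)
B(q) = q²*(-3 + 2*q) (B(q) = (-3 + 2*q)*q² = q²*(-3 + 2*q))
(B(1) + 3)*R(7, -1) = (1²*(-3 + 2*1) + 3)*(½) = (1*(-3 + 2) + 3)*(½) = (1*(-1) + 3)*(½) = (-1 + 3)*(½) = 2*(½) = 1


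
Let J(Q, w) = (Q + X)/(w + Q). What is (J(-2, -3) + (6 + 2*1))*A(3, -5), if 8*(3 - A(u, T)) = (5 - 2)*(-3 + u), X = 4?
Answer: 114/5 ≈ 22.800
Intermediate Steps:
A(u, T) = 33/8 - 3*u/8 (A(u, T) = 3 - (5 - 2)*(-3 + u)/8 = 3 - 3*(-3 + u)/8 = 3 - (-9 + 3*u)/8 = 3 + (9/8 - 3*u/8) = 33/8 - 3*u/8)
J(Q, w) = (4 + Q)/(Q + w) (J(Q, w) = (Q + 4)/(w + Q) = (4 + Q)/(Q + w))
(J(-2, -3) + (6 + 2*1))*A(3, -5) = ((4 - 2)/(-2 - 3) + (6 + 2*1))*(33/8 - 3/8*3) = (2/(-5) + (6 + 2))*(33/8 - 9/8) = (-⅕*2 + 8)*3 = (-⅖ + 8)*3 = (38/5)*3 = 114/5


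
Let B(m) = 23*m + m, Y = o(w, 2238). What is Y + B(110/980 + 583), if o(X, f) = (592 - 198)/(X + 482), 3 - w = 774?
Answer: 198159554/14161 ≈ 13993.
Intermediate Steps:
w = -771 (w = 3 - 1*774 = 3 - 774 = -771)
o(X, f) = 394/(482 + X)
Y = -394/289 (Y = 394/(482 - 771) = 394/(-289) = 394*(-1/289) = -394/289 ≈ -1.3633)
B(m) = 24*m
Y + B(110/980 + 583) = -394/289 + 24*(110/980 + 583) = -394/289 + 24*(110*(1/980) + 583) = -394/289 + 24*(11/98 + 583) = -394/289 + 24*(57145/98) = -394/289 + 685740/49 = 198159554/14161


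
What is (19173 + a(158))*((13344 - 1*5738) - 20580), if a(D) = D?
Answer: -250800394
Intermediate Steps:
(19173 + a(158))*((13344 - 1*5738) - 20580) = (19173 + 158)*((13344 - 1*5738) - 20580) = 19331*((13344 - 5738) - 20580) = 19331*(7606 - 20580) = 19331*(-12974) = -250800394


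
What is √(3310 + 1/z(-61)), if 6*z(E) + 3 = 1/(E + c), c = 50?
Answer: √956029/17 ≈ 57.516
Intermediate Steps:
z(E) = -½ + 1/(6*(50 + E)) (z(E) = -½ + 1/(6*(E + 50)) = -½ + 1/(6*(50 + E)))
√(3310 + 1/z(-61)) = √(3310 + 1/((-149 - 3*(-61))/(6*(50 - 61)))) = √(3310 + 1/((⅙)*(-149 + 183)/(-11))) = √(3310 + 1/((⅙)*(-1/11)*34)) = √(3310 + 1/(-17/33)) = √(3310 - 33/17) = √(56237/17) = √956029/17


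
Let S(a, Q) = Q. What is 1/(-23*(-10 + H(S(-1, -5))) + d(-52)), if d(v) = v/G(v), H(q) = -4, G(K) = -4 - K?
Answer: 12/3851 ≈ 0.0031161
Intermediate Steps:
d(v) = v/(-4 - v)
1/(-23*(-10 + H(S(-1, -5))) + d(-52)) = 1/(-23*(-10 - 4) - 1*(-52)/(4 - 52)) = 1/(-23*(-14) - 1*(-52)/(-48)) = 1/(322 - 1*(-52)*(-1/48)) = 1/(322 - 13/12) = 1/(3851/12) = 12/3851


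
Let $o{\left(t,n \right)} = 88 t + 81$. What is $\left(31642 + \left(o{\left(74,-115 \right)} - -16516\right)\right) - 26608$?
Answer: $28143$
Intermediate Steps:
$o{\left(t,n \right)} = 81 + 88 t$
$\left(31642 + \left(o{\left(74,-115 \right)} - -16516\right)\right) - 26608 = \left(31642 + \left(\left(81 + 88 \cdot 74\right) - -16516\right)\right) - 26608 = \left(31642 + \left(\left(81 + 6512\right) + 16516\right)\right) - 26608 = \left(31642 + \left(6593 + 16516\right)\right) - 26608 = \left(31642 + 23109\right) - 26608 = 54751 - 26608 = 28143$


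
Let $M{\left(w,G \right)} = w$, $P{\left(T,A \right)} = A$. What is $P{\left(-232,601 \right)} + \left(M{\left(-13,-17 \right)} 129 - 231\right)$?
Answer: $-1307$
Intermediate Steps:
$P{\left(-232,601 \right)} + \left(M{\left(-13,-17 \right)} 129 - 231\right) = 601 - 1908 = -1307$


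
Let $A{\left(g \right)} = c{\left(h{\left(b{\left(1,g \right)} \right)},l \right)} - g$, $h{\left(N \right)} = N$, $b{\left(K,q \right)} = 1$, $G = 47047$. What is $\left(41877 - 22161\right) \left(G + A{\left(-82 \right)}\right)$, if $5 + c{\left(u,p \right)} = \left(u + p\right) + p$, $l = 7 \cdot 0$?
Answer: $929116500$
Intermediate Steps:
$l = 0$
$c{\left(u,p \right)} = -5 + u + 2 p$ ($c{\left(u,p \right)} = -5 + \left(\left(u + p\right) + p\right) = -5 + \left(\left(p + u\right) + p\right) = -5 + \left(u + 2 p\right) = -5 + u + 2 p$)
$A{\left(g \right)} = -4 - g$ ($A{\left(g \right)} = \left(-5 + 1 + 2 \cdot 0\right) - g = \left(-5 + 1 + 0\right) - g = -4 - g$)
$\left(41877 - 22161\right) \left(G + A{\left(-82 \right)}\right) = \left(41877 - 22161\right) \left(47047 - -78\right) = 19716 \left(47047 + \left(-4 + 82\right)\right) = 19716 \left(47047 + 78\right) = 19716 \cdot 47125 = 929116500$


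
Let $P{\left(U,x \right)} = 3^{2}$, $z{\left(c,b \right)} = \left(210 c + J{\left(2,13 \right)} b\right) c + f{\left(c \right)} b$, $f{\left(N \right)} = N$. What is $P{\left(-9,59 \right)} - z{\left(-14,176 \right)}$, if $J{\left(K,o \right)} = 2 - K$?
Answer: $-38687$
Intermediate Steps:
$z{\left(c,b \right)} = 210 c^{2} + b c$ ($z{\left(c,b \right)} = \left(210 c + \left(2 - 2\right) b\right) c + c b = \left(210 c + \left(2 - 2\right) b\right) c + b c = \left(210 c + 0 b\right) c + b c = \left(210 c + 0\right) c + b c = 210 c c + b c = 210 c^{2} + b c$)
$P{\left(U,x \right)} = 9$
$P{\left(-9,59 \right)} - z{\left(-14,176 \right)} = 9 - - 14 \left(176 + 210 \left(-14\right)\right) = 9 - - 14 \left(176 - 2940\right) = 9 - \left(-14\right) \left(-2764\right) = 9 - 38696 = -38687$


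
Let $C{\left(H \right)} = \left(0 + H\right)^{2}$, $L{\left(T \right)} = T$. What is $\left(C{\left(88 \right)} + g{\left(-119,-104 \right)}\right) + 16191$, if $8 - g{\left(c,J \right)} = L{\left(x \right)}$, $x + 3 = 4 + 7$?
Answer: $23935$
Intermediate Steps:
$x = 8$ ($x = -3 + \left(4 + 7\right) = -3 + 11 = 8$)
$g{\left(c,J \right)} = 0$ ($g{\left(c,J \right)} = 8 - 8 = 0$)
$C{\left(H \right)} = H^{2}$
$\left(C{\left(88 \right)} + g{\left(-119,-104 \right)}\right) + 16191 = \left(88^{2} + 0\right) + 16191 = \left(7744 + 0\right) + 16191 = 7744 + 16191 = 23935$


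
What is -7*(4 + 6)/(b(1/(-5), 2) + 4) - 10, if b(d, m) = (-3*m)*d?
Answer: -305/13 ≈ -23.462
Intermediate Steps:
b(d, m) = -3*d*m
-7*(4 + 6)/(b(1/(-5), 2) + 4) - 10 = -7*(4 + 6)/(-3*2/(-5) + 4) - 10 = -70/(-3*(-⅕)*2 + 4) - 10 = -70/(6/5 + 4) - 10 = -70/26/5 - 10 = -70*5/26 - 10 = -7*25/13 - 10 = -175/13 - 10 = -305/13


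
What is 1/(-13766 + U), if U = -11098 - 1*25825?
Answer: -1/50689 ≈ -1.9728e-5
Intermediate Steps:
U = -36923 (U = -11098 - 25825 = -36923)
1/(-13766 + U) = 1/(-13766 - 36923) = 1/(-50689) = -1/50689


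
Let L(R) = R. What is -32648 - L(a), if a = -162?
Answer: -32486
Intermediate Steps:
-32648 - L(a) = -32648 - 1*(-162) = -32648 + 162 = -32486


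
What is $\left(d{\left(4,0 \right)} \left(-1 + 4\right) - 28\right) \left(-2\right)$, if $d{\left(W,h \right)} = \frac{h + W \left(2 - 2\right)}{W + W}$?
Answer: $56$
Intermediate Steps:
$d{\left(W,h \right)} = \frac{h}{2 W}$ ($d{\left(W,h \right)} = \frac{h + W 0}{2 W} = \left(h + 0\right) \frac{1}{2 W} = h \frac{1}{2 W} = \frac{h}{2 W}$)
$\left(d{\left(4,0 \right)} \left(-1 + 4\right) - 28\right) \left(-2\right) = \left(\frac{1}{2} \cdot 0 \cdot \frac{1}{4} \left(-1 + 4\right) - 28\right) \left(-2\right) = \left(\frac{1}{2} \cdot 0 \cdot \frac{1}{4} \cdot 3 - 28\right) \left(-2\right) = \left(0 \cdot 3 - 28\right) \left(-2\right) = \left(0 - 28\right) \left(-2\right) = \left(-28\right) \left(-2\right) = 56$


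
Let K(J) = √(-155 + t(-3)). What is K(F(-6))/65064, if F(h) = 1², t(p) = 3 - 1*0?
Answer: I*√38/32532 ≈ 0.00018949*I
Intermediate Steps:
t(p) = 3 (t(p) = 3 + 0 = 3)
F(h) = 1
K(J) = 2*I*√38 (K(J) = √(-155 + 3) = √(-152) = 2*I*√38)
K(F(-6))/65064 = (2*I*√38)/65064 = (2*I*√38)*(1/65064) = I*√38/32532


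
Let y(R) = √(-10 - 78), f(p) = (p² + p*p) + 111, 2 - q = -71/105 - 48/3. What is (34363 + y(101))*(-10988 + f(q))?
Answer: -550926677647/1575 - 224455766*I*√22/11025 ≈ -3.4979e+8 - 95491.0*I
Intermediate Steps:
q = 1961/105 (q = 2 - (-71/105 - 48/3) = 2 - (-71*1/105 - 48*⅓) = 2 - (-71/105 - 16) = 2 - 1*(-1751/105) = 2 + 1751/105 = 1961/105 ≈ 18.676)
f(p) = 111 + 2*p² (f(p) = (p² + p²) + 111 = 2*p² + 111 = 111 + 2*p²)
y(R) = 2*I*√22 (y(R) = √(-88) = 2*I*√22)
(34363 + y(101))*(-10988 + f(q)) = (34363 + 2*I*√22)*(-10988 + (111 + 2*(1961/105)²)) = (34363 + 2*I*√22)*(-10988 + (111 + 2*(3845521/11025))) = (34363 + 2*I*√22)*(-10988 + (111 + 7691042/11025)) = (34363 + 2*I*√22)*(-10988 + 8914817/11025) = (34363 + 2*I*√22)*(-112227883/11025) = -550926677647/1575 - 224455766*I*√22/11025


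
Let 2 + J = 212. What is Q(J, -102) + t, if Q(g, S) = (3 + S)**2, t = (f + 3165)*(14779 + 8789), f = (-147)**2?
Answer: 583883433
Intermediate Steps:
J = 210 (J = -2 + 212 = 210)
f = 21609
t = 583873632 (t = (21609 + 3165)*(14779 + 8789) = 24774*23568 = 583873632)
Q(J, -102) + t = (3 - 102)**2 + 583873632 = (-99)**2 + 583873632 = 9801 + 583873632 = 583883433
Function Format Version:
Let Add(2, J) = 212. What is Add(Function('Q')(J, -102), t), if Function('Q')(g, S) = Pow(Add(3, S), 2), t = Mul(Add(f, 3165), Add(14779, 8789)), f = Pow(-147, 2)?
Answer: 583883433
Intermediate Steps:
J = 210 (J = Add(-2, 212) = 210)
f = 21609
t = 583873632 (t = Mul(Add(21609, 3165), Add(14779, 8789)) = Mul(24774, 23568) = 583873632)
Add(Function('Q')(J, -102), t) = Add(Pow(Add(3, -102), 2), 583873632) = Add(Pow(-99, 2), 583873632) = Add(9801, 583873632) = 583883433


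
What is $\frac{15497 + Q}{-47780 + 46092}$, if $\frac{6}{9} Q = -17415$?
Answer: $\frac{21251}{3376} \approx 6.2947$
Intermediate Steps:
$Q = - \frac{52245}{2}$ ($Q = \frac{3}{2} \left(-17415\right) = - \frac{52245}{2} \approx -26123.0$)
$\frac{15497 + Q}{-47780 + 46092} = \frac{15497 - \frac{52245}{2}}{-47780 + 46092} = - \frac{21251}{2 \left(-1688\right)} = \left(- \frac{21251}{2}\right) \left(- \frac{1}{1688}\right) = \frac{21251}{3376}$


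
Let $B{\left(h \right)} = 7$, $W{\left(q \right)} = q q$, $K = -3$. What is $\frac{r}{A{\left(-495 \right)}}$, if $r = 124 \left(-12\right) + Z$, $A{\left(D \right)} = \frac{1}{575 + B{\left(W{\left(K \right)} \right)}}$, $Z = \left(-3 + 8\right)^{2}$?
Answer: $-851466$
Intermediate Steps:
$W{\left(q \right)} = q^{2}$
$Z = 25$ ($Z = 5^{2} = 25$)
$A{\left(D \right)} = \frac{1}{582}$ ($A{\left(D \right)} = \frac{1}{575 + 7} = \frac{1}{582}$)
$r = -1463$ ($r = 124 \left(-12\right) + 25 = -1488 + 25 = -1463$)
$\frac{r}{A{\left(-495 \right)}} = - 1463 \frac{1}{\frac{1}{582}} = \left(-1463\right) 582 = -851466$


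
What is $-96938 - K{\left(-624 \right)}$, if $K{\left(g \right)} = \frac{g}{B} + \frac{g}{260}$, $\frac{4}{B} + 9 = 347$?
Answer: $- \frac{221038}{5} \approx -44208.0$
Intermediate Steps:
$B = \frac{2}{169}$ ($B = \frac{4}{-9 + 347} = \frac{4}{338} = 4 \cdot \frac{1}{338} = \frac{2}{169} \approx 0.011834$)
$K{\left(g \right)} = \frac{21971 g}{260}$ ($K{\left(g \right)} = \frac{g}{\frac{2}{169}} + \frac{g}{260} = g \frac{169}{2} + g \frac{1}{260} = \frac{169 g}{2} + \frac{g}{260} = \frac{21971 g}{260}$)
$-96938 - K{\left(-624 \right)} = -96938 - \frac{21971}{260} \left(-624\right) = -96938 - - \frac{263652}{5} = -96938 + \frac{263652}{5} = - \frac{221038}{5}$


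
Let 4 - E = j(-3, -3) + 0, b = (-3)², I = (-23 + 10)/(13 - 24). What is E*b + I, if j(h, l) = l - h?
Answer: 409/11 ≈ 37.182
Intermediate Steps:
I = 13/11 (I = -13/(-11) = -13*(-1/11) = 13/11 ≈ 1.1818)
b = 9
E = 4 (E = 4 - ((-3 - 1*(-3)) + 0) = 4 - ((-3 + 3) + 0) = 4 - (0 + 0) = 4 - 1*0 = 4 + 0 = 4)
E*b + I = 4*9 + 13/11 = 36 + 13/11 = 409/11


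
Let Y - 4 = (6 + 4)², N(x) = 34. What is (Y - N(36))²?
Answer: 4900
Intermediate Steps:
Y = 104 (Y = 4 + (6 + 4)² = 4 + 10² = 4 + 100 = 104)
(Y - N(36))² = (104 - 1*34)² = (104 - 34)² = 70² = 4900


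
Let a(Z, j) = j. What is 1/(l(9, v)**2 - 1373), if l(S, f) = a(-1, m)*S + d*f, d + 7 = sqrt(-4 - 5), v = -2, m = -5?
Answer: -28/21193 - 93*I/84772 ≈ -0.0013212 - 0.0010971*I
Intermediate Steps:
d = -7 + 3*I (d = -7 + sqrt(-4 - 5) = -7 + sqrt(-9) = -7 + 3*I ≈ -7.0 + 3.0*I)
l(S, f) = -5*S + f*(-7 + 3*I) (l(S, f) = -5*S + (-7 + 3*I)*f = -5*S + f*(-7 + 3*I))
1/(l(9, v)**2 - 1373) = 1/((-5*9 - 1*(-2)*(7 - 3*I))**2 - 1373) = 1/((-45 + (14 - 6*I))**2 - 1373) = 1/((-31 - 6*I)**2 - 1373) = 1/(-1373 + (-31 - 6*I)**2)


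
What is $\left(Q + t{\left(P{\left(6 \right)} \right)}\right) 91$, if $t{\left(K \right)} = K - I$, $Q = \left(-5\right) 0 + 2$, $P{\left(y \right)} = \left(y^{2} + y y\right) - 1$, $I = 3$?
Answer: $6370$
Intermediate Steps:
$P{\left(y \right)} = -1 + 2 y^{2}$ ($P{\left(y \right)} = \left(y^{2} + y^{2}\right) - 1 = 2 y^{2} - 1 = -1 + 2 y^{2}$)
$Q = 2$ ($Q = 0 + 2 = 2$)
$t{\left(K \right)} = -3 + K$ ($t{\left(K \right)} = K - 3 = -3 + K$)
$\left(Q + t{\left(P{\left(6 \right)} \right)}\right) 91 = \left(2 - \left(4 - 72\right)\right) 91 = \left(2 + \left(-3 + \left(-1 + 2 \cdot 36\right)\right)\right) 91 = \left(2 + \left(-3 + \left(-1 + 72\right)\right)\right) 91 = \left(2 + \left(-3 + 71\right)\right) 91 = \left(2 + 68\right) 91 = 70 \cdot 91 = 6370$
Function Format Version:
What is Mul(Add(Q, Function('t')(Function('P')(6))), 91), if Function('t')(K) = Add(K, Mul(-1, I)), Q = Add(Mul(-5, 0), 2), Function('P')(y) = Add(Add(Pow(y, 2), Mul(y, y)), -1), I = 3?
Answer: 6370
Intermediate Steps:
Function('P')(y) = Add(-1, Mul(2, Pow(y, 2))) (Function('P')(y) = Add(Add(Pow(y, 2), Pow(y, 2)), -1) = Add(Mul(2, Pow(y, 2)), -1) = Add(-1, Mul(2, Pow(y, 2))))
Q = 2 (Q = Add(0, 2) = 2)
Function('t')(K) = Add(-3, K) (Function('t')(K) = Add(K, Mul(-1, 3)) = Add(K, -3) = Add(-3, K))
Mul(Add(Q, Function('t')(Function('P')(6))), 91) = Mul(Add(2, Add(-3, Add(-1, Mul(2, Pow(6, 2))))), 91) = Mul(Add(2, Add(-3, Add(-1, Mul(2, 36)))), 91) = Mul(Add(2, Add(-3, Add(-1, 72))), 91) = Mul(Add(2, Add(-3, 71)), 91) = Mul(Add(2, 68), 91) = Mul(70, 91) = 6370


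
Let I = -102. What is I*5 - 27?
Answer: -537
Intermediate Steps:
I*5 - 27 = -102*5 - 27 = -510 - 27 = -537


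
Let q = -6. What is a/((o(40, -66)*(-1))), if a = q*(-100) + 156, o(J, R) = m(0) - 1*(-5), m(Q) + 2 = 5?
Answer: -189/2 ≈ -94.500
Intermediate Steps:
m(Q) = 3 (m(Q) = -2 + 5 = 3)
o(J, R) = 8 (o(J, R) = 3 - 1*(-5) = 3 + 5 = 8)
a = 756 (a = -6*(-100) + 156 = 600 + 156 = 756)
a/((o(40, -66)*(-1))) = 756/((8*(-1))) = 756/(-8) = 756*(-⅛) = -189/2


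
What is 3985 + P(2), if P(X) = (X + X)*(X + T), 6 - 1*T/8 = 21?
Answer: 3513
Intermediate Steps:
T = -120 (T = 48 - 8*21 = 48 - 168 = -120)
P(X) = 2*X*(-120 + X) (P(X) = (X + X)*(X - 120) = (2*X)*(-120 + X) = 2*X*(-120 + X))
3985 + P(2) = 3985 + 2*2*(-120 + 2) = 3985 + 2*2*(-118) = 3985 - 472 = 3513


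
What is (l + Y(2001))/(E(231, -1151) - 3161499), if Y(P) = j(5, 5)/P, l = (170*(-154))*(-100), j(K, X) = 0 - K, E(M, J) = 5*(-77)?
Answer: -5238617995/6326929884 ≈ -0.82799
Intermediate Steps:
E(M, J) = -385
j(K, X) = -K
l = 2618000 (l = -26180*(-100) = 2618000)
Y(P) = -5/P (Y(P) = (-1*5)/P = -5/P)
(l + Y(2001))/(E(231, -1151) - 3161499) = (2618000 - 5/2001)/(-385 - 3161499) = (2618000 - 5*1/2001)/(-3161884) = (2618000 - 5/2001)*(-1/3161884) = (5238617995/2001)*(-1/3161884) = -5238617995/6326929884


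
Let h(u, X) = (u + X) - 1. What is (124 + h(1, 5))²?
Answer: 16641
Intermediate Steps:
h(u, X) = -1 + X + u (h(u, X) = (X + u) - 1 = -1 + X + u)
(124 + h(1, 5))² = (124 + (-1 + 5 + 1))² = (124 + 5)² = 129² = 16641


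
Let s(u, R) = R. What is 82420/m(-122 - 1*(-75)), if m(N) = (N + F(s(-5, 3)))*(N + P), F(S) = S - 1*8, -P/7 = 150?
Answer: 1585/1097 ≈ 1.4448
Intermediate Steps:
P = -1050 (P = -7*150 = -1050)
F(S) = -8 + S (F(S) = S - 8 = -8 + S)
m(N) = (-1050 + N)*(-5 + N) (m(N) = (N + (-8 + 3))*(N - 1050) = (N - 5)*(-1050 + N) = (-5 + N)*(-1050 + N) = (-1050 + N)*(-5 + N))
82420/m(-122 - 1*(-75)) = 82420/(5250 + (-122 - 1*(-75))**2 - 1055*(-122 - 1*(-75))) = 82420/(5250 + (-122 + 75)**2 - 1055*(-122 + 75)) = 82420/(5250 + (-47)**2 - 1055*(-47)) = 82420/(5250 + 2209 + 49585) = 82420/57044 = 82420*(1/57044) = 1585/1097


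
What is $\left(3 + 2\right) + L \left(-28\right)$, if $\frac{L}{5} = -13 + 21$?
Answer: $-1115$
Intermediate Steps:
$L = 40$ ($L = 5 \left(-13 + 21\right) = 5 \cdot 8 = 40$)
$\left(3 + 2\right) + L \left(-28\right) = \left(3 + 2\right) + 40 \left(-28\right) = 5 - 1120 = -1115$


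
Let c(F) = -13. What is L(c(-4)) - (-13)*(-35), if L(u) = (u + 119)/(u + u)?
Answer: -5968/13 ≈ -459.08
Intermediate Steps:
L(u) = (119 + u)/(2*u) (L(u) = (119 + u)/((2*u)) = (119 + u)*(1/(2*u)) = (119 + u)/(2*u))
L(c(-4)) - (-13)*(-35) = (1/2)*(119 - 13)/(-13) - (-13)*(-35) = (1/2)*(-1/13)*106 - 1*455 = -53/13 - 455 = -5968/13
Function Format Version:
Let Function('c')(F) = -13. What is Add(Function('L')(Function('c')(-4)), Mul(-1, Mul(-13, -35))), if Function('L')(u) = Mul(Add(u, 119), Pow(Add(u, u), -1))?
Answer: Rational(-5968, 13) ≈ -459.08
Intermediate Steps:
Function('L')(u) = Mul(Rational(1, 2), Pow(u, -1), Add(119, u)) (Function('L')(u) = Mul(Add(119, u), Pow(Mul(2, u), -1)) = Mul(Add(119, u), Mul(Rational(1, 2), Pow(u, -1))) = Mul(Rational(1, 2), Pow(u, -1), Add(119, u)))
Add(Function('L')(Function('c')(-4)), Mul(-1, Mul(-13, -35))) = Add(Mul(Rational(1, 2), Pow(-13, -1), Add(119, -13)), Mul(-1, Mul(-13, -35))) = Add(Mul(Rational(1, 2), Rational(-1, 13), 106), Mul(-1, 455)) = Add(Rational(-53, 13), -455) = Rational(-5968, 13)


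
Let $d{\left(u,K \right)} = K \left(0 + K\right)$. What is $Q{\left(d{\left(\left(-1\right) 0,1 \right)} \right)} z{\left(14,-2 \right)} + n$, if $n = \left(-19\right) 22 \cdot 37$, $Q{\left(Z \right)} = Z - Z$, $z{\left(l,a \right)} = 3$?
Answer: $-15466$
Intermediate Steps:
$d{\left(u,K \right)} = K^{2}$ ($d{\left(u,K \right)} = K K = K^{2}$)
$Q{\left(Z \right)} = 0$
$n = -15466$ ($n = \left(-418\right) 37 = -15466$)
$Q{\left(d{\left(\left(-1\right) 0,1 \right)} \right)} z{\left(14,-2 \right)} + n = 0 \cdot 3 - 15466 = 0 - 15466 = -15466$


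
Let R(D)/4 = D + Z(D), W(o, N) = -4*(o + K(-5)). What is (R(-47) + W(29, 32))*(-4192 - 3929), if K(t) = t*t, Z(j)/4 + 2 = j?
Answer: 9647748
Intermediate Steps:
Z(j) = -8 + 4*j
K(t) = t²
W(o, N) = -100 - 4*o (W(o, N) = -4*(o + (-5)²) = -4*(o + 25) = -4*(25 + o) = -100 - 4*o)
R(D) = -32 + 20*D (R(D) = 4*(D + (-8 + 4*D)) = 4*(-8 + 5*D) = -32 + 20*D)
(R(-47) + W(29, 32))*(-4192 - 3929) = ((-32 + 20*(-47)) + (-100 - 4*29))*(-4192 - 3929) = ((-32 - 940) + (-100 - 116))*(-8121) = (-972 - 216)*(-8121) = -1188*(-8121) = 9647748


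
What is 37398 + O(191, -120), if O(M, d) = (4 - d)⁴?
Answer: 236458774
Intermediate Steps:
37398 + O(191, -120) = 37398 + (-4 - 120)⁴ = 37398 + (-124)⁴ = 37398 + 236421376 = 236458774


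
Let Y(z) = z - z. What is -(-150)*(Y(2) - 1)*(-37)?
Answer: 5550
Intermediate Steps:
Y(z) = 0
-(-150)*(Y(2) - 1)*(-37) = -(-150)*(0 - 1)*(-37) = -(-150)*(-1)*(-37) = -30*5*(-37) = -150*(-37) = 5550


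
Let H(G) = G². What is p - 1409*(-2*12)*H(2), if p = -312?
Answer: 134952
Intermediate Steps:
p - 1409*(-2*12)*H(2) = -312 - 1409*(-2*12)*2² = -312 - (-33816)*4 = -312 - 1409*(-96) = -312 + 135264 = 134952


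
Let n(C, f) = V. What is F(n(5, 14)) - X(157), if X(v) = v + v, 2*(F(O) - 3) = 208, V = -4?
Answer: -207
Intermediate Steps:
n(C, f) = -4
F(O) = 107 (F(O) = 3 + (½)*208 = 3 + 104 = 107)
X(v) = 2*v
F(n(5, 14)) - X(157) = 107 - 2*157 = 107 - 1*314 = 107 - 314 = -207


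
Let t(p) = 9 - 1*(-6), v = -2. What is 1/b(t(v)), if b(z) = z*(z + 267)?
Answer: 1/4230 ≈ 0.00023641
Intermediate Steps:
t(p) = 15 (t(p) = 9 + 6 = 15)
b(z) = z*(267 + z)
1/b(t(v)) = 1/(15*(267 + 15)) = 1/(15*282) = 1/4230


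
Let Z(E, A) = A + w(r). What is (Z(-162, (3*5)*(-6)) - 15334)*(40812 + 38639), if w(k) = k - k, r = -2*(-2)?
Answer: -1225452224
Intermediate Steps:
r = 4
w(k) = 0
Z(E, A) = A (Z(E, A) = A + 0 = A)
(Z(-162, (3*5)*(-6)) - 15334)*(40812 + 38639) = ((3*5)*(-6) - 15334)*(40812 + 38639) = (15*(-6) - 15334)*79451 = (-90 - 15334)*79451 = -15424*79451 = -1225452224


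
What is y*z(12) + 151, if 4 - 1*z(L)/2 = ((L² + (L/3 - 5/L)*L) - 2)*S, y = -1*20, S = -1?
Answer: -7409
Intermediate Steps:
y = -20
z(L) = 4 + 2*L² + 2*L*(-5/L + L/3) (z(L) = 8 - 2*((L² + (L/3 - 5/L)*L) - 2)*(-1) = 8 - 2*((L² + (-5/L + L/3)*L) - 2)*(-1) = 8 - 2*((L² + L*(-5/L + L/3)) - 2)*(-1) = 8 - 2*(-2 + L² + L*(-5/L + L/3))*(-1) = 8 - 2*(2 - L² - L*(-5/L + L/3)) = 8 + (-4 + 2*L² + 2*L*(-5/L + L/3)) = 4 + 2*L² + 2*L*(-5/L + L/3))
y*z(12) + 151 = -20*(-6 + (8/3)*12²) + 151 = -20*(-6 + (8/3)*144) + 151 = -20*(-6 + 384) + 151 = -20*378 + 151 = -7560 + 151 = -7409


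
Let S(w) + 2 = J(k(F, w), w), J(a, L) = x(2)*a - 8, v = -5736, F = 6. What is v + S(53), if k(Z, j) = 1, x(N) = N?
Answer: -5744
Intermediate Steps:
J(a, L) = -8 + 2*a (J(a, L) = 2*a - 8 = -8 + 2*a)
S(w) = -8 (S(w) = -2 + (-8 + 2*1) = -2 + (-8 + 2) = -2 - 6 = -8)
v + S(53) = -5736 - 8 = -5744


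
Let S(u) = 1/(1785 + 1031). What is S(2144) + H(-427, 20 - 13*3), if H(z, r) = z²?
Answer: 513438465/2816 ≈ 1.8233e+5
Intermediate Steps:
S(u) = 1/2816
S(2144) + H(-427, 20 - 13*3) = 1/2816 + (-427)² = 1/2816 + 182329 = 513438465/2816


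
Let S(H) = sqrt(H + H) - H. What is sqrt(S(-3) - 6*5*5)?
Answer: sqrt(-147 + I*sqrt(6)) ≈ 0.101 + 12.125*I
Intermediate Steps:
S(H) = -H + sqrt(2)*sqrt(H) (S(H) = sqrt(2*H) - H = sqrt(2)*sqrt(H) - H = -H + sqrt(2)*sqrt(H))
sqrt(S(-3) - 6*5*5) = sqrt((-1*(-3) + sqrt(2)*sqrt(-3)) - 6*5*5) = sqrt((3 + sqrt(2)*(I*sqrt(3))) - 30*5) = sqrt((3 + I*sqrt(6)) - 150) = sqrt(-147 + I*sqrt(6))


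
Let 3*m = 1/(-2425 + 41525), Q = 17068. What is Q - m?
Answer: 2002076399/117300 ≈ 17068.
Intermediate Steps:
m = 1/117300 (m = 1/(3*(-2425 + 41525)) = (1/3)/39100 = (1/3)*(1/39100) = 1/117300 ≈ 8.5252e-6)
Q - m = 17068 - 1*1/117300 = 17068 - 1/117300 = 2002076399/117300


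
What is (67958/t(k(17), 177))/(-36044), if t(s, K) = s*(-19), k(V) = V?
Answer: 33979/5821106 ≈ 0.0058372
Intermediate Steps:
t(s, K) = -19*s
(67958/t(k(17), 177))/(-36044) = (67958/((-19*17)))/(-36044) = (67958/(-323))*(-1/36044) = (67958*(-1/323))*(-1/36044) = -67958/323*(-1/36044) = 33979/5821106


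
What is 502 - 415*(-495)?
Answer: 205927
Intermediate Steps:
502 - 415*(-495) = 502 + 205425 = 205927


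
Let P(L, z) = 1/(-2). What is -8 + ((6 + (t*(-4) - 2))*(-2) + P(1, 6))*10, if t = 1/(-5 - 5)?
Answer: -101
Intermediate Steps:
P(L, z) = -½
t = -⅒ (t = 1/(-10) = -⅒ ≈ -0.10000)
-8 + ((6 + (t*(-4) - 2))*(-2) + P(1, 6))*10 = -8 + ((6 + (-⅒*(-4) - 2))*(-2) - ½)*10 = -8 + ((6 + (⅖ - 2))*(-2) - ½)*10 = -8 + ((6 - 8/5)*(-2) - ½)*10 = -8 + ((22/5)*(-2) - ½)*10 = -8 + (-44/5 - ½)*10 = -8 - 93/10*10 = -8 - 93 = -101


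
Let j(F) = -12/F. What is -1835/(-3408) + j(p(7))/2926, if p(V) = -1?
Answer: 2705053/4985904 ≈ 0.54254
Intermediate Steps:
j(F) = -12/F
-1835/(-3408) + j(p(7))/2926 = -1835/(-3408) - 12/(-1)/2926 = -1835*(-1/3408) - 12*(-1)*(1/2926) = 1835/3408 + 12*(1/2926) = 1835/3408 + 6/1463 = 2705053/4985904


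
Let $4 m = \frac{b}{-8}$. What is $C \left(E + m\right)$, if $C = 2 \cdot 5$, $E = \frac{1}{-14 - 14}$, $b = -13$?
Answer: $\frac{415}{112} \approx 3.7054$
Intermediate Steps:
$E = - \frac{1}{28}$ ($E = \frac{1}{-14 - 14} = \frac{1}{-28} = - \frac{1}{28} \approx -0.035714$)
$C = 10$
$m = \frac{13}{32}$ ($m = \frac{\left(-13\right) \frac{1}{-8}}{4} = \frac{\left(-13\right) \left(- \frac{1}{8}\right)}{4} = \frac{1}{4} \cdot \frac{13}{8} = \frac{13}{32} \approx 0.40625$)
$C \left(E + m\right) = 10 \left(- \frac{1}{28} + \frac{13}{32}\right) = 10 \cdot \frac{83}{224} = \frac{415}{112}$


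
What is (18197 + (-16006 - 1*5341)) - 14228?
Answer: -17378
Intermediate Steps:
(18197 + (-16006 - 1*5341)) - 14228 = (18197 + (-16006 - 5341)) - 14228 = (18197 - 21347) - 14228 = -3150 - 14228 = -17378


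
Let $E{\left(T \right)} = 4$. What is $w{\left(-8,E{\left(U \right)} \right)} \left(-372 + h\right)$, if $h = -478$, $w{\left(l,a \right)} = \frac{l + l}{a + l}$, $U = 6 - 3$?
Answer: $-3400$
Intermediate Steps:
$U = 3$ ($U = 6 - 3 = 3$)
$w{\left(l,a \right)} = \frac{2 l}{a + l}$
$w{\left(-8,E{\left(U \right)} \right)} \left(-372 + h\right) = 2 \left(-8\right) \frac{1}{4 - 8} \left(-372 - 478\right) = 2 \left(-8\right) \frac{1}{-4} \left(-850\right) = 2 \left(-8\right) \left(- \frac{1}{4}\right) \left(-850\right) = 4 \left(-850\right) = -3400$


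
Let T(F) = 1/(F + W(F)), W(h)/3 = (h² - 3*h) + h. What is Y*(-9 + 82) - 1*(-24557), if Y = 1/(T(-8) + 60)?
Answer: 341874933/13921 ≈ 24558.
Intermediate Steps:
W(h) = -6*h + 3*h² (W(h) = 3*((h² - 3*h) + h) = 3*(h² - 2*h) = -6*h + 3*h²)
T(F) = 1/(F + 3*F*(-2 + F))
Y = 232/13921 (Y = 1/(1/((-8)*(-5 + 3*(-8))) + 60) = 1/(-1/(8*(-5 - 24)) + 60) = 1/(-⅛/(-29) + 60) = 1/(-⅛*(-1/29) + 60) = 1/(1/232 + 60) = 1/(13921/232) = 232/13921 ≈ 0.016665)
Y*(-9 + 82) - 1*(-24557) = 232*(-9 + 82)/13921 - 1*(-24557) = (232/13921)*73 + 24557 = 16936/13921 + 24557 = 341874933/13921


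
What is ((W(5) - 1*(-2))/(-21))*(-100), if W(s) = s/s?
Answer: 100/7 ≈ 14.286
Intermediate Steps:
W(s) = 1
((W(5) - 1*(-2))/(-21))*(-100) = ((1 - 1*(-2))/(-21))*(-100) = ((1 + 2)*(-1/21))*(-100) = (3*(-1/21))*(-100) = -⅐*(-100) = 100/7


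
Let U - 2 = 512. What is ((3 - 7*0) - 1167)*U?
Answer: -598296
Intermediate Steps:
U = 514 (U = 2 + 512 = 514)
((3 - 7*0) - 1167)*U = ((3 - 7*0) - 1167)*514 = ((3 + 0) - 1167)*514 = (3 - 1167)*514 = -1164*514 = -598296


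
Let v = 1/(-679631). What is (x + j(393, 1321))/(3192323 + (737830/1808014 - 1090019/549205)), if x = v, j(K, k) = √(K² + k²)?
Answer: -496485164435/1077174511286963671838557 + 496485164435*√1899490/1584940226809788947 ≈ 0.00043173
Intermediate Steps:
v = -1/679631 ≈ -1.4714e-6
x = -1/679631 ≈ -1.4714e-6
(x + j(393, 1321))/(3192323 + (737830/1808014 - 1090019/549205)) = (-1/679631 + √(393² + 1321²))/(3192323 + (737830/1808014 - 1090019/549205)) = (-1/679631 + √(154449 + 1745041))/(3192323 + (737830*(1/1808014) - 1090019*1/549205)) = (-1/679631 + √1899490)/(3192323 + (368915/904007 - 1090019/549205)) = (-1/679631 + √1899490)/(3192323 - 782774843558/496485164435) = (-1/679631 + √1899490)/(1584940226809788947/496485164435) = (-1/679631 + √1899490)*(496485164435/1584940226809788947) = -496485164435/1077174511286963671838557 + 496485164435*√1899490/1584940226809788947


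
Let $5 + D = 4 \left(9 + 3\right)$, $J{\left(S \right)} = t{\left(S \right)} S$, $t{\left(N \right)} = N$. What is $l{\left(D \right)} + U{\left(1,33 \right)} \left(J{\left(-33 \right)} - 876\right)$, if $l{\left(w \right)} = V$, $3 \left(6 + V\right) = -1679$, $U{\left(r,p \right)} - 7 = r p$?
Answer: $\frac{23863}{3} \approx 7954.3$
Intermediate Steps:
$U{\left(r,p \right)} = 7 + p r$ ($U{\left(r,p \right)} = 7 + r p = 7 + p r$)
$J{\left(S \right)} = S^{2}$ ($J{\left(S \right)} = S S = S^{2}$)
$D = 43$ ($D = -5 + 4 \left(9 + 3\right) = -5 + 4 \cdot 12 = -5 + 48 = 43$)
$V = - \frac{1697}{3}$ ($V = -6 + \frac{1}{3} \left(-1679\right) = -6 - \frac{1679}{3} = - \frac{1697}{3} \approx -565.67$)
$l{\left(w \right)} = - \frac{1697}{3}$
$l{\left(D \right)} + U{\left(1,33 \right)} \left(J{\left(-33 \right)} - 876\right) = - \frac{1697}{3} + \left(7 + 33 \cdot 1\right) \left(\left(-33\right)^{2} - 876\right) = - \frac{1697}{3} + \left(7 + 33\right) \left(1089 - 876\right) = - \frac{1697}{3} + 40 \cdot 213 = - \frac{1697}{3} + 8520 = \frac{23863}{3}$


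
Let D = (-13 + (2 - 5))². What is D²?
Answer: 65536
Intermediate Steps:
D = 256 (D = (-13 - 3)² = (-16)² = 256)
D² = 256² = 65536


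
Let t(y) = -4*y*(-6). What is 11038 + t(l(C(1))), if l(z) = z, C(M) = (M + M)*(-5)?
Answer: 10798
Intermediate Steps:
C(M) = -10*M (C(M) = (2*M)*(-5) = -10*M)
t(y) = 24*y
11038 + t(l(C(1))) = 11038 + 24*(-10*1) = 11038 + 24*(-10) = 11038 - 240 = 10798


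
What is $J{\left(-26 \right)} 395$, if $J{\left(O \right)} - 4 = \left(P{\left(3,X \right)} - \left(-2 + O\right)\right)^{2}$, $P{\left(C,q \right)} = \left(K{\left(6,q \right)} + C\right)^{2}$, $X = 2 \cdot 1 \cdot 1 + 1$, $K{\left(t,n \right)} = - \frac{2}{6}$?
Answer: $\frac{39571100}{81} \approx 4.8853 \cdot 10^{5}$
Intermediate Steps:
$K{\left(t,n \right)} = - \frac{1}{3}$ ($K{\left(t,n \right)} = \left(-2\right) \frac{1}{6} = - \frac{1}{3}$)
$X = 3$ ($X = 2 \cdot 1 + 1 = 2 + 1 = 3$)
$P{\left(C,q \right)} = \left(- \frac{1}{3} + C\right)^{2}$
$J{\left(O \right)} = 4 + \left(\frac{82}{9} - O\right)^{2}$ ($J{\left(O \right)} = 4 + \left(\frac{\left(-1 + 3 \cdot 3\right)^{2}}{9} - \left(-2 + O\right)\right)^{2} = 4 + \left(\frac{\left(-1 + 9\right)^{2}}{9} - \left(-2 + O\right)\right)^{2} = 4 + \left(\frac{8^{2}}{9} - \left(-2 + O\right)\right)^{2} = 4 + \left(\frac{1}{9} \cdot 64 - \left(-2 + O\right)\right)^{2} = 4 + \left(\frac{64}{9} - \left(-2 + O\right)\right)^{2} = 4 + \left(\frac{82}{9} - O\right)^{2}$)
$J{\left(-26 \right)} 395 = \left(4 + \frac{\left(82 - -234\right)^{2}}{81}\right) 395 = \left(4 + \frac{\left(82 + 234\right)^{2}}{81}\right) 395 = \left(4 + \frac{316^{2}}{81}\right) 395 = \left(4 + \frac{1}{81} \cdot 99856\right) 395 = \left(4 + \frac{99856}{81}\right) 395 = \frac{100180}{81} \cdot 395 = \frac{39571100}{81}$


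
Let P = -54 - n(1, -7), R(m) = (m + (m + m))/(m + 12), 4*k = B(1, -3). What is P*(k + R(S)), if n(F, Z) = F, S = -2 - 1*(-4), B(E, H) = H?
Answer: 495/28 ≈ 17.679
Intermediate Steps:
S = 2 (S = -2 + 4 = 2)
k = -¾ (k = (¼)*(-3) = -¾ ≈ -0.75000)
R(m) = 3*m/(12 + m) (R(m) = (m + 2*m)/(12 + m) = (3*m)/(12 + m) = 3*m/(12 + m))
P = -55 (P = -54 - 1*1 = -54 - 1 = -55)
P*(k + R(S)) = -55*(-¾ + 3*2/(12 + 2)) = -55*(-¾ + 3*2/14) = -55*(-¾ + 3*2*(1/14)) = -55*(-¾ + 3/7) = -55*(-9/28) = 495/28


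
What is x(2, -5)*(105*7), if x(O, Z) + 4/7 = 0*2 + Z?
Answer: -4095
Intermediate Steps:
x(O, Z) = -4/7 + Z (x(O, Z) = -4/7 + (0*2 + Z) = -4/7 + (0 + Z) = -4/7 + Z)
x(2, -5)*(105*7) = (-4/7 - 5)*(105*7) = -39/7*735 = -4095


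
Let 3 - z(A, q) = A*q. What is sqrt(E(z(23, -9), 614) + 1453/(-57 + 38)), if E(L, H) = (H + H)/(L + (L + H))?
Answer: I*sqrt(7264452305)/9823 ≈ 8.6768*I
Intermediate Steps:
z(A, q) = 3 - A*q
E(L, H) = 2*H/(H + 2*L) (E(L, H) = (2*H)/(L + (H + L)) = (2*H)/(H + 2*L) = 2*H/(H + 2*L))
sqrt(E(z(23, -9), 614) + 1453/(-57 + 38)) = sqrt(2*614/(614 + 2*(3 - 1*23*(-9))) + 1453/(-57 + 38)) = sqrt(2*614/(614 + 2*(3 + 207)) + 1453/(-19)) = sqrt(2*614/(614 + 2*210) + 1453*(-1/19)) = sqrt(2*614/(614 + 420) - 1453/19) = sqrt(2*614/1034 - 1453/19) = sqrt(2*614*(1/1034) - 1453/19) = sqrt(614/517 - 1453/19) = sqrt(-739535/9823) = I*sqrt(7264452305)/9823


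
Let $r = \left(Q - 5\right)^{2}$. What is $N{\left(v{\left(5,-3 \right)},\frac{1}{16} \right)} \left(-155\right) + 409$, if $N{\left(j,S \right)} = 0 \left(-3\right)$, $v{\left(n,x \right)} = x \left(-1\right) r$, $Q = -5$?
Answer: $409$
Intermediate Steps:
$r = 100$ ($r = \left(-5 - 5\right)^{2} = \left(-10\right)^{2} = 100$)
$v{\left(n,x \right)} = - 100 x$ ($v{\left(n,x \right)} = x \left(-1\right) 100 = - x 100 = - 100 x$)
$N{\left(j,S \right)} = 0$
$N{\left(v{\left(5,-3 \right)},\frac{1}{16} \right)} \left(-155\right) + 409 = 0 \left(-155\right) + 409 = 0 + 409 = 409$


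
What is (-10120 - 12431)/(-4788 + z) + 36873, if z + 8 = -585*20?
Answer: 608279559/16496 ≈ 36874.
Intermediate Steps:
z = -11708 (z = -8 - 585*20 = -8 - 11700 = -11708)
(-10120 - 12431)/(-4788 + z) + 36873 = (-10120 - 12431)/(-4788 - 11708) + 36873 = -22551/(-16496) + 36873 = -22551*(-1/16496) + 36873 = 22551/16496 + 36873 = 608279559/16496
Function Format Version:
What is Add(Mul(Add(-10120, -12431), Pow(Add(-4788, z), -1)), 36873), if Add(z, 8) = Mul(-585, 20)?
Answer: Rational(608279559, 16496) ≈ 36874.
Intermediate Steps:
z = -11708 (z = Add(-8, Mul(-585, 20)) = Add(-8, -11700) = -11708)
Add(Mul(Add(-10120, -12431), Pow(Add(-4788, z), -1)), 36873) = Add(Mul(Add(-10120, -12431), Pow(Add(-4788, -11708), -1)), 36873) = Add(Mul(-22551, Pow(-16496, -1)), 36873) = Add(Mul(-22551, Rational(-1, 16496)), 36873) = Add(Rational(22551, 16496), 36873) = Rational(608279559, 16496)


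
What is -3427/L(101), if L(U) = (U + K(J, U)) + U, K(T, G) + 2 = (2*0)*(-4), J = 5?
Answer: -3427/200 ≈ -17.135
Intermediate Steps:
K(T, G) = -2 (K(T, G) = -2 + (2*0)*(-4) = -2 + 0*(-4) = -2 + 0 = -2)
L(U) = -2 + 2*U (L(U) = (U - 2) + U = (-2 + U) + U = -2 + 2*U)
-3427/L(101) = -3427/(-2 + 2*101) = -3427/(-2 + 202) = -3427/200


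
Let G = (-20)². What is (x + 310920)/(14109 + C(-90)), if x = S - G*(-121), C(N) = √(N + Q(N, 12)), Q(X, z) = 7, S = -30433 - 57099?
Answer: 87151293/4524181 - 6177*I*√83/4524181 ≈ 19.263 - 0.012439*I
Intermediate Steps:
S = -87532
G = 400
C(N) = √(7 + N) (C(N) = √(N + 7) = √(7 + N))
x = -39132 (x = -87532 - 400*(-121) = -87532 - 1*(-48400) = -87532 + 48400 = -39132)
(x + 310920)/(14109 + C(-90)) = (-39132 + 310920)/(14109 + √(7 - 90)) = 271788/(14109 + √(-83)) = 271788/(14109 + I*√83)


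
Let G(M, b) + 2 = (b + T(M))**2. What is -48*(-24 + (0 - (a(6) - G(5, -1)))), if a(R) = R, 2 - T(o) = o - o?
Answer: 1488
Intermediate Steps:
T(o) = 2 (T(o) = 2 - (o - o) = 2 - 1*0 = 2 + 0 = 2)
G(M, b) = -2 + (2 + b)**2 (G(M, b) = -2 + (b + 2)**2 = -2 + (2 + b)**2)
-48*(-24 + (0 - (a(6) - G(5, -1)))) = -48*(-24 + (0 - (6 - (-2 + (2 - 1)**2)))) = -48*(-24 + (0 - (6 - (-2 + 1**2)))) = -48*(-24 + (0 - (6 - (-2 + 1)))) = -48*(-24 + (0 - (6 - 1*(-1)))) = -48*(-24 + (0 - (6 + 1))) = -48*(-24 + (0 - 1*7)) = -48*(-24 + (0 - 7)) = -48*(-24 - 7) = -48*(-31) = 1488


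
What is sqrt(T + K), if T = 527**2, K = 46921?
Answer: 5*sqrt(12986) ≈ 569.78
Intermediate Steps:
T = 277729
sqrt(T + K) = sqrt(277729 + 46921) = sqrt(324650) = 5*sqrt(12986)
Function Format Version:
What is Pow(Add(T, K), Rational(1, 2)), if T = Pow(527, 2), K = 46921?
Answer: Mul(5, Pow(12986, Rational(1, 2))) ≈ 569.78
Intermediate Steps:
T = 277729
Pow(Add(T, K), Rational(1, 2)) = Pow(Add(277729, 46921), Rational(1, 2)) = Pow(324650, Rational(1, 2)) = Mul(5, Pow(12986, Rational(1, 2)))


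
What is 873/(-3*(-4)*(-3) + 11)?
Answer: -873/25 ≈ -34.920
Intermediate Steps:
873/(-3*(-4)*(-3) + 11) = 873/(12*(-3) + 11) = 873/(-36 + 11) = 873/(-25) = 873*(-1/25) = -873/25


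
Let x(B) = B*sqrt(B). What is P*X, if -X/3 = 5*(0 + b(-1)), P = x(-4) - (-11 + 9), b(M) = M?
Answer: 30 - 120*I ≈ 30.0 - 120.0*I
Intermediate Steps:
x(B) = B**(3/2)
P = 2 - 8*I (P = (-4)**(3/2) - (-11 + 9) = -8*I - 1*(-2) = -8*I + 2 = 2 - 8*I ≈ 2.0 - 8.0*I)
X = 15 (X = -15*(0 - 1) = -15*(-1) = -3*(-5) = 15)
P*X = (2 - 8*I)*15 = 30 - 120*I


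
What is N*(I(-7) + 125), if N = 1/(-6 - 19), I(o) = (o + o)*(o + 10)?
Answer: -83/25 ≈ -3.3200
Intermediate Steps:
I(o) = 2*o*(10 + o) (I(o) = (2*o)*(10 + o) = 2*o*(10 + o))
N = -1/25 (N = 1/(-25) = -1/25 ≈ -0.040000)
N*(I(-7) + 125) = -(2*(-7)*(10 - 7) + 125)/25 = -(2*(-7)*3 + 125)/25 = -(-42 + 125)/25 = -1/25*83 = -83/25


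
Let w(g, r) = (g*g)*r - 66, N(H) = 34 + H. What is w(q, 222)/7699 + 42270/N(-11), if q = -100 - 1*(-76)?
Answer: 328376268/177077 ≈ 1854.4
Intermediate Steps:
q = -24 (q = -100 + 76 = -24)
w(g, r) = -66 + r*g² (w(g, r) = g²*r - 66 = r*g² - 66 = -66 + r*g²)
w(q, 222)/7699 + 42270/N(-11) = (-66 + 222*(-24)²)/7699 + 42270/(34 - 11) = (-66 + 222*576)*(1/7699) + 42270/23 = (-66 + 127872)*(1/7699) + 42270*(1/23) = 127806*(1/7699) + 42270/23 = 127806/7699 + 42270/23 = 328376268/177077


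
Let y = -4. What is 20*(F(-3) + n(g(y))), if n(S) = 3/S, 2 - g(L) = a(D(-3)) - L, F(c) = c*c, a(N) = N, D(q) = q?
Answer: 240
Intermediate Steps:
F(c) = c²
g(L) = 5 + L (g(L) = 2 - (-3 - L) = 2 + (3 + L) = 5 + L)
20*(F(-3) + n(g(y))) = 20*((-3)² + 3/(5 - 4)) = 20*(9 + 3/1) = 20*(9 + 3*1) = 20*(9 + 3) = 20*12 = 240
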